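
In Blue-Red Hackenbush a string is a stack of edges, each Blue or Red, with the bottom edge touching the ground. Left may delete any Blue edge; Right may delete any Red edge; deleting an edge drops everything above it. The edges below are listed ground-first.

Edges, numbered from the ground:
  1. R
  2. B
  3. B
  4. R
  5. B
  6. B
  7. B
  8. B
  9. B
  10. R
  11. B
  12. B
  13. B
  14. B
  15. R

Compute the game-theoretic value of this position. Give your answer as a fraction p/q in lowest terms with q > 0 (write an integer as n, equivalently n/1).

-4163/16384

value(R) = { ∅ | 0 } → -1
value(RB) = { -1 | 0 } → -1/2
value(RBB) = { -1,-1/2 | 0 } → -1/4
value(RBBR) = { -1,-1/2 | -1/4,0 } → -3/8
value(RBBRB) = { -1,-1/2,-3/8 | -1/4,0 } → -5/16
value(RBBRBB) = { -1,-1/2,-3/8,-5/16 | -1/4,0 } → -9/32
value(RBBRBBB) = { -1,-1/2,-3/8,-5/16,-9/32 | -1/4,0 } → -17/64
value(RBBRBBBB) = { -1,-1/2,-3/8,-5/16,-9/32,-17/64 | -1/4,0 } → -33/128
value(RBBRBBBBB) = { -1,-1/2,-3/8,-5/16,-9/32,-17/64,-33/128 | -1/4,0 } → -65/256
value(RBBRBBBBBR) = { -1,-1/2,-3/8,-5/16,-9/32,-17/64,-33/128 | -65/256,-1/4,0 } → -131/512
value(RBBRBBBBBRB) = { -1,-1/2,-3/8,-5/16,-9/32,-17/64,-33/128,-131/512 | -65/256,-1/4,0 } → -261/1024
value(RBBRBBBBBRBB) = { -1,-1/2,-3/8,-5/16,-9/32,-17/64,-33/128,-131/512,-261/1024 | -65/256,-1/4,0 } → -521/2048
value(RBBRBBBBBRBBB) = { -1,-1/2,-3/8,-5/16,-9/32,-17/64,-33/128,-131/512,-261/1024,-521/2048 | -65/256,-1/4,0 } → -1041/4096
value(RBBRBBBBBRBBBB) = { -1,-1/2,-3/8,-5/16,-9/32,-17/64,-33/128,-131/512,-261/1024,-521/2048,-1041/4096 | -65/256,-1/4,0 } → -2081/8192
value(RBBRBBBBBRBBBBR) = { -1,-1/2,-3/8,-5/16,-9/32,-17/64,-33/128,-131/512,-261/1024,-521/2048,-1041/4096 | -2081/8192,-65/256,-1/4,0 } → -4163/16384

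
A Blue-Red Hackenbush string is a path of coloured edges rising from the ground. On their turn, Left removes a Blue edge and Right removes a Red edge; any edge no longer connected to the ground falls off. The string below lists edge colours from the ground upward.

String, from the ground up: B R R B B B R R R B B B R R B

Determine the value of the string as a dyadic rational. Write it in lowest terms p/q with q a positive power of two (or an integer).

7283/16384

Build g(s[:k]) for k = 1..15, string s = B R R B B B R R R B B B R R B.
g(B) = { 0 |  } gives 1
g(BR) = { 0 | 1 } gives 1/2
g(BRR) = { 0 | 1/2 1 } gives 1/4
g(BRRB) = { 0 1/4 | 1/2 1 } gives 3/8
g(BRRBB) = { 0 1/4 3/8 | 1/2 1 } gives 7/16
g(BRRBBB) = { 0 1/4 3/8 7/16 | 1/2 1 } gives 15/32
g(BRRBBBR) = { 0 1/4 3/8 7/16 | 15/32 1/2 1 } gives 29/64
g(BRRBBBRR) = { 0 1/4 3/8 7/16 | 29/64 15/32 1/2 1 } gives 57/128
g(BRRBBBRRR) = { 0 1/4 3/8 7/16 | 57/128 29/64 15/32 1/2 1 } gives 113/256
g(BRRBBBRRRB) = { 0 1/4 3/8 7/16 113/256 | 57/128 29/64 15/32 1/2 1 } gives 227/512
g(BRRBBBRRRBB) = { 0 1/4 3/8 7/16 113/256 227/512 | 57/128 29/64 15/32 1/2 1 } gives 455/1024
g(BRRBBBRRRBBB) = { 0 1/4 3/8 7/16 113/256 227/512 455/1024 | 57/128 29/64 15/32 1/2 1 } gives 911/2048
g(BRRBBBRRRBBBR) = { 0 1/4 3/8 7/16 113/256 227/512 455/1024 | 911/2048 57/128 29/64 15/32 1/2 1 } gives 1821/4096
g(BRRBBBRRRBBBRR) = { 0 1/4 3/8 7/16 113/256 227/512 455/1024 | 1821/4096 911/2048 57/128 29/64 15/32 1/2 1 } gives 3641/8192
g(BRRBBBRRRBBBRRB) = { 0 1/4 3/8 7/16 113/256 227/512 455/1024 3641/8192 | 1821/4096 911/2048 57/128 29/64 15/32 1/2 1 } gives 7283/16384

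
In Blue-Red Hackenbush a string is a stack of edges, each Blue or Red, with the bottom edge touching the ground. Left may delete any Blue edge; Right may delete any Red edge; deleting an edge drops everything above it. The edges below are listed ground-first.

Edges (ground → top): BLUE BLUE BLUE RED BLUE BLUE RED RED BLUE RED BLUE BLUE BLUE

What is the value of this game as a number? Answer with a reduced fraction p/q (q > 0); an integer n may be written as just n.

Build g(s[:k]) for k = 1..13, string s = BLUE BLUE BLUE RED BLUE BLUE RED RED BLUE RED BLUE BLUE BLUE.
B: Left { 0 }, Right { ∅ } => simplest 1
BB: Left { 0; 1 }, Right { ∅ } => simplest 2
BBB: Left { 0; 1; 2 }, Right { ∅ } => simplest 3
BBBR: Left { 0; 1; 2 }, Right { 3 } => simplest 5/2
BBBRB: Left { 0; 1; 2; 5/2 }, Right { 3 } => simplest 11/4
BBBRBB: Left { 0; 1; 2; 5/2; 11/4 }, Right { 3 } => simplest 23/8
BBBRBBR: Left { 0; 1; 2; 5/2; 11/4 }, Right { 23/8; 3 } => simplest 45/16
BBBRBBRR: Left { 0; 1; 2; 5/2; 11/4 }, Right { 45/16; 23/8; 3 } => simplest 89/32
BBBRBBRRB: Left { 0; 1; 2; 5/2; 11/4; 89/32 }, Right { 45/16; 23/8; 3 } => simplest 179/64
BBBRBBRRBR: Left { 0; 1; 2; 5/2; 11/4; 89/32 }, Right { 179/64; 45/16; 23/8; 3 } => simplest 357/128
BBBRBBRRBRB: Left { 0; 1; 2; 5/2; 11/4; 89/32; 357/128 }, Right { 179/64; 45/16; 23/8; 3 } => simplest 715/256
BBBRBBRRBRBB: Left { 0; 1; 2; 5/2; 11/4; 89/32; 357/128; 715/256 }, Right { 179/64; 45/16; 23/8; 3 } => simplest 1431/512
BBBRBBRRBRBBB: Left { 0; 1; 2; 5/2; 11/4; 89/32; 357/128; 715/256; 1431/512 }, Right { 179/64; 45/16; 23/8; 3 } => simplest 2863/1024

2863/1024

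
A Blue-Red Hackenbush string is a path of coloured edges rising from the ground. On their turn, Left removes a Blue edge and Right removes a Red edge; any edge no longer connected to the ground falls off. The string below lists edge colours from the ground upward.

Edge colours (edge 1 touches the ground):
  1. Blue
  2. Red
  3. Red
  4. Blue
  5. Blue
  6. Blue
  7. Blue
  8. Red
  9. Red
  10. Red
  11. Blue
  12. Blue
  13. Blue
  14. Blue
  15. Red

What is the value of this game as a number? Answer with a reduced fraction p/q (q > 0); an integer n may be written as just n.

7741/16384

B: Left { 0 }, Right { (no moves) } => simplest 1
BR: Left { 0 }, Right { 1 } => simplest 1/2
BRR: Left { 0 }, Right { 1/2, 1 } => simplest 1/4
BRRB: Left { 0, 1/4 }, Right { 1/2, 1 } => simplest 3/8
BRRBB: Left { 0, 1/4, 3/8 }, Right { 1/2, 1 } => simplest 7/16
BRRBBB: Left { 0, 1/4, 3/8, 7/16 }, Right { 1/2, 1 } => simplest 15/32
BRRBBBB: Left { 0, 1/4, 3/8, 7/16, 15/32 }, Right { 1/2, 1 } => simplest 31/64
BRRBBBBR: Left { 0, 1/4, 3/8, 7/16, 15/32 }, Right { 31/64, 1/2, 1 } => simplest 61/128
BRRBBBBRR: Left { 0, 1/4, 3/8, 7/16, 15/32 }, Right { 61/128, 31/64, 1/2, 1 } => simplest 121/256
BRRBBBBRRR: Left { 0, 1/4, 3/8, 7/16, 15/32 }, Right { 121/256, 61/128, 31/64, 1/2, 1 } => simplest 241/512
BRRBBBBRRRB: Left { 0, 1/4, 3/8, 7/16, 15/32, 241/512 }, Right { 121/256, 61/128, 31/64, 1/2, 1 } => simplest 483/1024
BRRBBBBRRRBB: Left { 0, 1/4, 3/8, 7/16, 15/32, 241/512, 483/1024 }, Right { 121/256, 61/128, 31/64, 1/2, 1 } => simplest 967/2048
BRRBBBBRRRBBB: Left { 0, 1/4, 3/8, 7/16, 15/32, 241/512, 483/1024, 967/2048 }, Right { 121/256, 61/128, 31/64, 1/2, 1 } => simplest 1935/4096
BRRBBBBRRRBBBB: Left { 0, 1/4, 3/8, 7/16, 15/32, 241/512, 483/1024, 967/2048, 1935/4096 }, Right { 121/256, 61/128, 31/64, 1/2, 1 } => simplest 3871/8192
BRRBBBBRRRBBBBR: Left { 0, 1/4, 3/8, 7/16, 15/32, 241/512, 483/1024, 967/2048, 1935/4096 }, Right { 3871/8192, 121/256, 61/128, 31/64, 1/2, 1 } => simplest 7741/16384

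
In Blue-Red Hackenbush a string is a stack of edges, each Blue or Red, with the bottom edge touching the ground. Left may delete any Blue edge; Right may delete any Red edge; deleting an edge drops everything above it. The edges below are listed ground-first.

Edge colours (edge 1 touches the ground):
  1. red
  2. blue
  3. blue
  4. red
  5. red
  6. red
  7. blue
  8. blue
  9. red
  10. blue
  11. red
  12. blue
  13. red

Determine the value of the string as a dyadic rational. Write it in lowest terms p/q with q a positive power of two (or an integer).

G(r) = { (no moves) | 0 } — -1
G(rb) = { -1 | 0 } — -1/2
G(rbb) = { -1; -1/2 | 0 } — -1/4
G(rbbr) = { -1; -1/2 | -1/4; 0 } — -3/8
G(rbbrr) = { -1; -1/2 | -3/8; -1/4; 0 } — -7/16
G(rbbrrr) = { -1; -1/2 | -7/16; -3/8; -1/4; 0 } — -15/32
G(rbbrrrb) = { -1; -1/2; -15/32 | -7/16; -3/8; -1/4; 0 } — -29/64
G(rbbrrrbb) = { -1; -1/2; -15/32; -29/64 | -7/16; -3/8; -1/4; 0 } — -57/128
G(rbbrrrbbr) = { -1; -1/2; -15/32; -29/64 | -57/128; -7/16; -3/8; -1/4; 0 } — -115/256
G(rbbrrrbbrb) = { -1; -1/2; -15/32; -29/64; -115/256 | -57/128; -7/16; -3/8; -1/4; 0 } — -229/512
G(rbbrrrbbrbr) = { -1; -1/2; -15/32; -29/64; -115/256 | -229/512; -57/128; -7/16; -3/8; -1/4; 0 } — -459/1024
G(rbbrrrbbrbrb) = { -1; -1/2; -15/32; -29/64; -115/256; -459/1024 | -229/512; -57/128; -7/16; -3/8; -1/4; 0 } — -917/2048
G(rbbrrrbbrbrbr) = { -1; -1/2; -15/32; -29/64; -115/256; -459/1024 | -917/2048; -229/512; -57/128; -7/16; -3/8; -1/4; 0 } — -1835/4096

-1835/4096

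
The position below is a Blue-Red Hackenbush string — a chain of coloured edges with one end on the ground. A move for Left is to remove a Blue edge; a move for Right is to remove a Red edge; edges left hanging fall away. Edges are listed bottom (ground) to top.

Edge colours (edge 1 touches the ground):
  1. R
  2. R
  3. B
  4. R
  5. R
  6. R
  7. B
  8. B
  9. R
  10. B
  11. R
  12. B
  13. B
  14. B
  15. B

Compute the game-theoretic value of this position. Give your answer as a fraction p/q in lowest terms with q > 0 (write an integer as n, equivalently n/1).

R: Left { — }, Right { 0 } ⇒ simplest -1
RR: Left { — }, Right { -1, 0 } ⇒ simplest -2
RRB: Left { -2 }, Right { -1, 0 } ⇒ simplest -3/2
RRBR: Left { -2 }, Right { -3/2, -1, 0 } ⇒ simplest -7/4
RRBRR: Left { -2 }, Right { -7/4, -3/2, -1, 0 } ⇒ simplest -15/8
RRBRRR: Left { -2 }, Right { -15/8, -7/4, -3/2, -1, 0 } ⇒ simplest -31/16
RRBRRRB: Left { -2, -31/16 }, Right { -15/8, -7/4, -3/2, -1, 0 } ⇒ simplest -61/32
RRBRRRBB: Left { -2, -31/16, -61/32 }, Right { -15/8, -7/4, -3/2, -1, 0 } ⇒ simplest -121/64
RRBRRRBBR: Left { -2, -31/16, -61/32 }, Right { -121/64, -15/8, -7/4, -3/2, -1, 0 } ⇒ simplest -243/128
RRBRRRBBRB: Left { -2, -31/16, -61/32, -243/128 }, Right { -121/64, -15/8, -7/4, -3/2, -1, 0 } ⇒ simplest -485/256
RRBRRRBBRBR: Left { -2, -31/16, -61/32, -243/128 }, Right { -485/256, -121/64, -15/8, -7/4, -3/2, -1, 0 } ⇒ simplest -971/512
RRBRRRBBRBRB: Left { -2, -31/16, -61/32, -243/128, -971/512 }, Right { -485/256, -121/64, -15/8, -7/4, -3/2, -1, 0 } ⇒ simplest -1941/1024
RRBRRRBBRBRBB: Left { -2, -31/16, -61/32, -243/128, -971/512, -1941/1024 }, Right { -485/256, -121/64, -15/8, -7/4, -3/2, -1, 0 } ⇒ simplest -3881/2048
RRBRRRBBRBRBBB: Left { -2, -31/16, -61/32, -243/128, -971/512, -1941/1024, -3881/2048 }, Right { -485/256, -121/64, -15/8, -7/4, -3/2, -1, 0 } ⇒ simplest -7761/4096
RRBRRRBBRBRBBBB: Left { -2, -31/16, -61/32, -243/128, -971/512, -1941/1024, -3881/2048, -7761/4096 }, Right { -485/256, -121/64, -15/8, -7/4, -3/2, -1, 0 } ⇒ simplest -15521/8192

-15521/8192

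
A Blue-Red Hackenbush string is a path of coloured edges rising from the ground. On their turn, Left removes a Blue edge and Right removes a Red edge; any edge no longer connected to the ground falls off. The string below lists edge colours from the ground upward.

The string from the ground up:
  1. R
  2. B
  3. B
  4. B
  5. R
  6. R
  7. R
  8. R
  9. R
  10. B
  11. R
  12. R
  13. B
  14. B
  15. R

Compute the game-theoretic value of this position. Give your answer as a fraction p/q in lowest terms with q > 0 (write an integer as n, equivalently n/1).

-4019/16384

g(R) = { · | 0 } -> -1
g(RB) = { -1 | 0 } -> -1/2
g(RBB) = { -1 -1/2 | 0 } -> -1/4
g(RBBB) = { -1 -1/2 -1/4 | 0 } -> -1/8
g(RBBBR) = { -1 -1/2 -1/4 | -1/8 0 } -> -3/16
g(RBBBRR) = { -1 -1/2 -1/4 | -3/16 -1/8 0 } -> -7/32
g(RBBBRRR) = { -1 -1/2 -1/4 | -7/32 -3/16 -1/8 0 } -> -15/64
g(RBBBRRRR) = { -1 -1/2 -1/4 | -15/64 -7/32 -3/16 -1/8 0 } -> -31/128
g(RBBBRRRRR) = { -1 -1/2 -1/4 | -31/128 -15/64 -7/32 -3/16 -1/8 0 } -> -63/256
g(RBBBRRRRRB) = { -1 -1/2 -1/4 -63/256 | -31/128 -15/64 -7/32 -3/16 -1/8 0 } -> -125/512
g(RBBBRRRRRBR) = { -1 -1/2 -1/4 -63/256 | -125/512 -31/128 -15/64 -7/32 -3/16 -1/8 0 } -> -251/1024
g(RBBBRRRRRBRR) = { -1 -1/2 -1/4 -63/256 | -251/1024 -125/512 -31/128 -15/64 -7/32 -3/16 -1/8 0 } -> -503/2048
g(RBBBRRRRRBRRB) = { -1 -1/2 -1/4 -63/256 -503/2048 | -251/1024 -125/512 -31/128 -15/64 -7/32 -3/16 -1/8 0 } -> -1005/4096
g(RBBBRRRRRBRRBB) = { -1 -1/2 -1/4 -63/256 -503/2048 -1005/4096 | -251/1024 -125/512 -31/128 -15/64 -7/32 -3/16 -1/8 0 } -> -2009/8192
g(RBBBRRRRRBRRBBR) = { -1 -1/2 -1/4 -63/256 -503/2048 -1005/4096 | -2009/8192 -251/1024 -125/512 -31/128 -15/64 -7/32 -3/16 -1/8 0 } -> -4019/16384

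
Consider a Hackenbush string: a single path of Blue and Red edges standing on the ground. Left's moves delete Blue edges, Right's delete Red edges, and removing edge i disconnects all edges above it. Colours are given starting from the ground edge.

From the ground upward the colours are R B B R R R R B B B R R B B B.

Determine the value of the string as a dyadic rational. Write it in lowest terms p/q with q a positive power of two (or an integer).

1 of 15 · R · max L −∞ · min R 0 ⇒ -1
2 of 15 · RB · max L -1 · min R 0 ⇒ -1/2
3 of 15 · RBB · max L -1/2 · min R 0 ⇒ -1/4
4 of 15 · RBBR · max L -1/2 · min R -1/4 ⇒ -3/8
5 of 15 · RBBRR · max L -1/2 · min R -3/8 ⇒ -7/16
6 of 15 · RBBRRR · max L -1/2 · min R -7/16 ⇒ -15/32
7 of 15 · RBBRRRR · max L -1/2 · min R -15/32 ⇒ -31/64
8 of 15 · RBBRRRRB · max L -31/64 · min R -15/32 ⇒ -61/128
9 of 15 · RBBRRRRBB · max L -61/128 · min R -15/32 ⇒ -121/256
10 of 15 · RBBRRRRBBB · max L -121/256 · min R -15/32 ⇒ -241/512
11 of 15 · RBBRRRRBBBR · max L -121/256 · min R -241/512 ⇒ -483/1024
12 of 15 · RBBRRRRBBBRR · max L -121/256 · min R -483/1024 ⇒ -967/2048
13 of 15 · RBBRRRRBBBRRB · max L -967/2048 · min R -483/1024 ⇒ -1933/4096
14 of 15 · RBBRRRRBBBRRBB · max L -1933/4096 · min R -483/1024 ⇒ -3865/8192
15 of 15 · RBBRRRRBBBRRBBB · max L -3865/8192 · min R -483/1024 ⇒ -7729/16384

-7729/16384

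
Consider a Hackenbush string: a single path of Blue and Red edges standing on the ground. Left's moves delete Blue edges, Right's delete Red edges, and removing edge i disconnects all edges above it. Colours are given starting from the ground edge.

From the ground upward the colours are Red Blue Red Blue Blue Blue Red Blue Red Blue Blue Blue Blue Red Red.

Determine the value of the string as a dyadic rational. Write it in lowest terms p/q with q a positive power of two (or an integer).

-8839/16384

v_1 [R]  L=[—]  R=[0]  so -1
v_2 [RB]  L=[-1]  R=[0]  so -1/2
v_3 [RBR]  L=[-1]  R=[-1/2; 0]  so -3/4
v_4 [RBRB]  L=[-1; -3/4]  R=[-1/2; 0]  so -5/8
v_5 [RBRBB]  L=[-1; -3/4; -5/8]  R=[-1/2; 0]  so -9/16
v_6 [RBRBBB]  L=[-1; -3/4; -5/8; -9/16]  R=[-1/2; 0]  so -17/32
v_7 [RBRBBBR]  L=[-1; -3/4; -5/8; -9/16]  R=[-17/32; -1/2; 0]  so -35/64
v_8 [RBRBBBRB]  L=[-1; -3/4; -5/8; -9/16; -35/64]  R=[-17/32; -1/2; 0]  so -69/128
v_9 [RBRBBBRBR]  L=[-1; -3/4; -5/8; -9/16; -35/64]  R=[-69/128; -17/32; -1/2; 0]  so -139/256
v_10 [RBRBBBRBRB]  L=[-1; -3/4; -5/8; -9/16; -35/64; -139/256]  R=[-69/128; -17/32; -1/2; 0]  so -277/512
v_11 [RBRBBBRBRBB]  L=[-1; -3/4; -5/8; -9/16; -35/64; -139/256; -277/512]  R=[-69/128; -17/32; -1/2; 0]  so -553/1024
v_12 [RBRBBBRBRBBB]  L=[-1; -3/4; -5/8; -9/16; -35/64; -139/256; -277/512; -553/1024]  R=[-69/128; -17/32; -1/2; 0]  so -1105/2048
v_13 [RBRBBBRBRBBBB]  L=[-1; -3/4; -5/8; -9/16; -35/64; -139/256; -277/512; -553/1024; -1105/2048]  R=[-69/128; -17/32; -1/2; 0]  so -2209/4096
v_14 [RBRBBBRBRBBBBR]  L=[-1; -3/4; -5/8; -9/16; -35/64; -139/256; -277/512; -553/1024; -1105/2048]  R=[-2209/4096; -69/128; -17/32; -1/2; 0]  so -4419/8192
v_15 [RBRBBBRBRBBBBRR]  L=[-1; -3/4; -5/8; -9/16; -35/64; -139/256; -277/512; -553/1024; -1105/2048]  R=[-4419/8192; -2209/4096; -69/128; -17/32; -1/2; 0]  so -8839/16384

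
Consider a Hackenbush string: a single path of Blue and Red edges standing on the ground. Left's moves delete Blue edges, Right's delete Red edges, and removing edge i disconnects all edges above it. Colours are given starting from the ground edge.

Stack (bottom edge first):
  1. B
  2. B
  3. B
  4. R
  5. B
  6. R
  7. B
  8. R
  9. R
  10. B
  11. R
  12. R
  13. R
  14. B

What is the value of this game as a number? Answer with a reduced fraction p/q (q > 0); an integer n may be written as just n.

val_1 [B]  L=[0]  R=[∅]  → 1
val_2 [BB]  L=[0; 1]  R=[∅]  → 2
val_3 [BBB]  L=[0; 1; 2]  R=[∅]  → 3
val_4 [BBBR]  L=[0; 1; 2]  R=[3]  → 5/2
val_5 [BBBRB]  L=[0; 1; 2; 5/2]  R=[3]  → 11/4
val_6 [BBBRBR]  L=[0; 1; 2; 5/2]  R=[11/4; 3]  → 21/8
val_7 [BBBRBRB]  L=[0; 1; 2; 5/2; 21/8]  R=[11/4; 3]  → 43/16
val_8 [BBBRBRBR]  L=[0; 1; 2; 5/2; 21/8]  R=[43/16; 11/4; 3]  → 85/32
val_9 [BBBRBRBRR]  L=[0; 1; 2; 5/2; 21/8]  R=[85/32; 43/16; 11/4; 3]  → 169/64
val_10 [BBBRBRBRRB]  L=[0; 1; 2; 5/2; 21/8; 169/64]  R=[85/32; 43/16; 11/4; 3]  → 339/128
val_11 [BBBRBRBRRBR]  L=[0; 1; 2; 5/2; 21/8; 169/64]  R=[339/128; 85/32; 43/16; 11/4; 3]  → 677/256
val_12 [BBBRBRBRRBRR]  L=[0; 1; 2; 5/2; 21/8; 169/64]  R=[677/256; 339/128; 85/32; 43/16; 11/4; 3]  → 1353/512
val_13 [BBBRBRBRRBRRR]  L=[0; 1; 2; 5/2; 21/8; 169/64]  R=[1353/512; 677/256; 339/128; 85/32; 43/16; 11/4; 3]  → 2705/1024
val_14 [BBBRBRBRRBRRRB]  L=[0; 1; 2; 5/2; 21/8; 169/64; 2705/1024]  R=[1353/512; 677/256; 339/128; 85/32; 43/16; 11/4; 3]  → 5411/2048

5411/2048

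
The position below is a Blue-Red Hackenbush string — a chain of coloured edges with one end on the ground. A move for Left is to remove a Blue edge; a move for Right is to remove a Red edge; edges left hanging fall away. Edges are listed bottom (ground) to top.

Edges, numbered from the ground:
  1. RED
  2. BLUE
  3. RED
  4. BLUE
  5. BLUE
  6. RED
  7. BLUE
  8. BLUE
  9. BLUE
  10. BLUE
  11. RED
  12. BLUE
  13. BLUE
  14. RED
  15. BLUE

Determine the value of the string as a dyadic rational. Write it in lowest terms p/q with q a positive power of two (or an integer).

Recurse on prefixes of the 15-edge string RED BLUE RED BLUE BLUE RED BLUE BLUE BLUE BLUE RED BLUE BLUE RED BLUE:
step 1: add RED to get R; options L={ ∅ } R={ 0 } gives -1
step 2: add BLUE to get RB; options L={ -1 } R={ 0 } gives -1/2
step 3: add RED to get RBR; options L={ -1 } R={ -1/2 0 } gives -3/4
step 4: add BLUE to get RBRB; options L={ -1 -3/4 } R={ -1/2 0 } gives -5/8
step 5: add BLUE to get RBRBB; options L={ -1 -3/4 -5/8 } R={ -1/2 0 } gives -9/16
step 6: add RED to get RBRBBR; options L={ -1 -3/4 -5/8 } R={ -9/16 -1/2 0 } gives -19/32
step 7: add BLUE to get RBRBBRB; options L={ -1 -3/4 -5/8 -19/32 } R={ -9/16 -1/2 0 } gives -37/64
step 8: add BLUE to get RBRBBRBB; options L={ -1 -3/4 -5/8 -19/32 -37/64 } R={ -9/16 -1/2 0 } gives -73/128
step 9: add BLUE to get RBRBBRBBB; options L={ -1 -3/4 -5/8 -19/32 -37/64 -73/128 } R={ -9/16 -1/2 0 } gives -145/256
step 10: add BLUE to get RBRBBRBBBB; options L={ -1 -3/4 -5/8 -19/32 -37/64 -73/128 -145/256 } R={ -9/16 -1/2 0 } gives -289/512
step 11: add RED to get RBRBBRBBBBR; options L={ -1 -3/4 -5/8 -19/32 -37/64 -73/128 -145/256 } R={ -289/512 -9/16 -1/2 0 } gives -579/1024
step 12: add BLUE to get RBRBBRBBBBRB; options L={ -1 -3/4 -5/8 -19/32 -37/64 -73/128 -145/256 -579/1024 } R={ -289/512 -9/16 -1/2 0 } gives -1157/2048
step 13: add BLUE to get RBRBBRBBBBRBB; options L={ -1 -3/4 -5/8 -19/32 -37/64 -73/128 -145/256 -579/1024 -1157/2048 } R={ -289/512 -9/16 -1/2 0 } gives -2313/4096
step 14: add RED to get RBRBBRBBBBRBBR; options L={ -1 -3/4 -5/8 -19/32 -37/64 -73/128 -145/256 -579/1024 -1157/2048 } R={ -2313/4096 -289/512 -9/16 -1/2 0 } gives -4627/8192
step 15: add BLUE to get RBRBBRBBBBRBBRB; options L={ -1 -3/4 -5/8 -19/32 -37/64 -73/128 -145/256 -579/1024 -1157/2048 -4627/8192 } R={ -2313/4096 -289/512 -9/16 -1/2 0 } gives -9253/16384

-9253/16384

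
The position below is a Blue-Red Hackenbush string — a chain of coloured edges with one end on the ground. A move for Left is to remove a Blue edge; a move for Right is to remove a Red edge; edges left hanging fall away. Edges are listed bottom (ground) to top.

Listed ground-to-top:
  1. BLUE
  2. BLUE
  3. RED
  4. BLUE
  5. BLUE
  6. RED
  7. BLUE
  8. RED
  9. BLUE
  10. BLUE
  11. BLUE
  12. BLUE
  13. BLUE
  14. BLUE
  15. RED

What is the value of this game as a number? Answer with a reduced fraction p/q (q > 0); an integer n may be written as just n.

1 of 15 · B · max L 0 · min R +∞ => 1
2 of 15 · BB · max L 1 · min R +∞ => 2
3 of 15 · BBR · max L 1 · min R 2 => 3/2
4 of 15 · BBRB · max L 3/2 · min R 2 => 7/4
5 of 15 · BBRBB · max L 7/4 · min R 2 => 15/8
6 of 15 · BBRBBR · max L 7/4 · min R 15/8 => 29/16
7 of 15 · BBRBBRB · max L 29/16 · min R 15/8 => 59/32
8 of 15 · BBRBBRBR · max L 29/16 · min R 59/32 => 117/64
9 of 15 · BBRBBRBRB · max L 117/64 · min R 59/32 => 235/128
10 of 15 · BBRBBRBRBB · max L 235/128 · min R 59/32 => 471/256
11 of 15 · BBRBBRBRBBB · max L 471/256 · min R 59/32 => 943/512
12 of 15 · BBRBBRBRBBBB · max L 943/512 · min R 59/32 => 1887/1024
13 of 15 · BBRBBRBRBBBBB · max L 1887/1024 · min R 59/32 => 3775/2048
14 of 15 · BBRBBRBRBBBBBB · max L 3775/2048 · min R 59/32 => 7551/4096
15 of 15 · BBRBBRBRBBBBBBR · max L 3775/2048 · min R 7551/4096 => 15101/8192

15101/8192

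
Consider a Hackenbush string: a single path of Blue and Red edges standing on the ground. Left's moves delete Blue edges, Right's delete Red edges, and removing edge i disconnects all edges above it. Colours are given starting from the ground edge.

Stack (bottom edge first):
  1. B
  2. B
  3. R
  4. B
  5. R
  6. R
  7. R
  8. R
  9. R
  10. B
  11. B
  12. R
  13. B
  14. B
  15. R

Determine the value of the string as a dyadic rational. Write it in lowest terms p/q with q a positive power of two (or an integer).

12397/8192

Build value(s[:k]) for k = 1..15, string s = B B R B R R R R R B B R B B R.
1 of 15 · B · max L 0 · min R +∞ => 1
2 of 15 · BB · max L 1 · min R +∞ => 2
3 of 15 · BBR · max L 1 · min R 2 => 3/2
4 of 15 · BBRB · max L 3/2 · min R 2 => 7/4
5 of 15 · BBRBR · max L 3/2 · min R 7/4 => 13/8
6 of 15 · BBRBRR · max L 3/2 · min R 13/8 => 25/16
7 of 15 · BBRBRRR · max L 3/2 · min R 25/16 => 49/32
8 of 15 · BBRBRRRR · max L 3/2 · min R 49/32 => 97/64
9 of 15 · BBRBRRRRR · max L 3/2 · min R 97/64 => 193/128
10 of 15 · BBRBRRRRRB · max L 193/128 · min R 97/64 => 387/256
11 of 15 · BBRBRRRRRBB · max L 387/256 · min R 97/64 => 775/512
12 of 15 · BBRBRRRRRBBR · max L 387/256 · min R 775/512 => 1549/1024
13 of 15 · BBRBRRRRRBBRB · max L 1549/1024 · min R 775/512 => 3099/2048
14 of 15 · BBRBRRRRRBBRBB · max L 3099/2048 · min R 775/512 => 6199/4096
15 of 15 · BBRBRRRRRBBRBBR · max L 3099/2048 · min R 6199/4096 => 12397/8192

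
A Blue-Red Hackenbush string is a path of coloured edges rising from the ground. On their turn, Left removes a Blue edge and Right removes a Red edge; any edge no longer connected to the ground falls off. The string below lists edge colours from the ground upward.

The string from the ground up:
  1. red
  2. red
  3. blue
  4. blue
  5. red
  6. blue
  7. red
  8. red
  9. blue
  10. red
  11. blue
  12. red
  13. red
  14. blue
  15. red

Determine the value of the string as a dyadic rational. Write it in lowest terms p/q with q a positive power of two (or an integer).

r: Left {  }, Right { 0 } ⇒ simplest -1
rr: Left {  }, Right { -1,0 } ⇒ simplest -2
rrb: Left { -2 }, Right { -1,0 } ⇒ simplest -3/2
rrbb: Left { -2,-3/2 }, Right { -1,0 } ⇒ simplest -5/4
rrbbr: Left { -2,-3/2 }, Right { -5/4,-1,0 } ⇒ simplest -11/8
rrbbrb: Left { -2,-3/2,-11/8 }, Right { -5/4,-1,0 } ⇒ simplest -21/16
rrbbrbr: Left { -2,-3/2,-11/8 }, Right { -21/16,-5/4,-1,0 } ⇒ simplest -43/32
rrbbrbrr: Left { -2,-3/2,-11/8 }, Right { -43/32,-21/16,-5/4,-1,0 } ⇒ simplest -87/64
rrbbrbrrb: Left { -2,-3/2,-11/8,-87/64 }, Right { -43/32,-21/16,-5/4,-1,0 } ⇒ simplest -173/128
rrbbrbrrbr: Left { -2,-3/2,-11/8,-87/64 }, Right { -173/128,-43/32,-21/16,-5/4,-1,0 } ⇒ simplest -347/256
rrbbrbrrbrb: Left { -2,-3/2,-11/8,-87/64,-347/256 }, Right { -173/128,-43/32,-21/16,-5/4,-1,0 } ⇒ simplest -693/512
rrbbrbrrbrbr: Left { -2,-3/2,-11/8,-87/64,-347/256 }, Right { -693/512,-173/128,-43/32,-21/16,-5/4,-1,0 } ⇒ simplest -1387/1024
rrbbrbrrbrbrr: Left { -2,-3/2,-11/8,-87/64,-347/256 }, Right { -1387/1024,-693/512,-173/128,-43/32,-21/16,-5/4,-1,0 } ⇒ simplest -2775/2048
rrbbrbrrbrbrrb: Left { -2,-3/2,-11/8,-87/64,-347/256,-2775/2048 }, Right { -1387/1024,-693/512,-173/128,-43/32,-21/16,-5/4,-1,0 } ⇒ simplest -5549/4096
rrbbrbrrbrbrrbr: Left { -2,-3/2,-11/8,-87/64,-347/256,-2775/2048 }, Right { -5549/4096,-1387/1024,-693/512,-173/128,-43/32,-21/16,-5/4,-1,0 } ⇒ simplest -11099/8192

-11099/8192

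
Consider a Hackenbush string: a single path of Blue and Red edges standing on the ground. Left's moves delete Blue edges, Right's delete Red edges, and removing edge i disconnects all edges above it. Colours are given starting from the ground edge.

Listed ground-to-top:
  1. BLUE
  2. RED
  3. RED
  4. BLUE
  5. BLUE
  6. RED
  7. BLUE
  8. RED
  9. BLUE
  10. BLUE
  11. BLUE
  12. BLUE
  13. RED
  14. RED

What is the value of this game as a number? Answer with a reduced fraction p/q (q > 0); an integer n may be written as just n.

3449/8192

B: Left { 0 }, Right { (no moves) } so simplest 1
BR: Left { 0 }, Right { 1 } so simplest 1/2
BRR: Left { 0 }, Right { 1/2,1 } so simplest 1/4
BRRB: Left { 0,1/4 }, Right { 1/2,1 } so simplest 3/8
BRRBB: Left { 0,1/4,3/8 }, Right { 1/2,1 } so simplest 7/16
BRRBBR: Left { 0,1/4,3/8 }, Right { 7/16,1/2,1 } so simplest 13/32
BRRBBRB: Left { 0,1/4,3/8,13/32 }, Right { 7/16,1/2,1 } so simplest 27/64
BRRBBRBR: Left { 0,1/4,3/8,13/32 }, Right { 27/64,7/16,1/2,1 } so simplest 53/128
BRRBBRBRB: Left { 0,1/4,3/8,13/32,53/128 }, Right { 27/64,7/16,1/2,1 } so simplest 107/256
BRRBBRBRBB: Left { 0,1/4,3/8,13/32,53/128,107/256 }, Right { 27/64,7/16,1/2,1 } so simplest 215/512
BRRBBRBRBBB: Left { 0,1/4,3/8,13/32,53/128,107/256,215/512 }, Right { 27/64,7/16,1/2,1 } so simplest 431/1024
BRRBBRBRBBBB: Left { 0,1/4,3/8,13/32,53/128,107/256,215/512,431/1024 }, Right { 27/64,7/16,1/2,1 } so simplest 863/2048
BRRBBRBRBBBBR: Left { 0,1/4,3/8,13/32,53/128,107/256,215/512,431/1024 }, Right { 863/2048,27/64,7/16,1/2,1 } so simplest 1725/4096
BRRBBRBRBBBBRR: Left { 0,1/4,3/8,13/32,53/128,107/256,215/512,431/1024 }, Right { 1725/4096,863/2048,27/64,7/16,1/2,1 } so simplest 3449/8192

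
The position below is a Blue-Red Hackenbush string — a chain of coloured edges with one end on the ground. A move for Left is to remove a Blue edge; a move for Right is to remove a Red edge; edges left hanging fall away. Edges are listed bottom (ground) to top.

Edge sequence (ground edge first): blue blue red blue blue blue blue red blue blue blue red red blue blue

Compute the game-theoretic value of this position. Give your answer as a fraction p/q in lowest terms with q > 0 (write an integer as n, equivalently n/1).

16103/8192

Recurse on prefixes of the 15-edge string blue blue red blue blue blue blue red blue blue blue red red blue blue:
g(b) = { 0 | none } — 1
g(bb) = { 0, 1 | none } — 2
g(bbr) = { 0, 1 | 2 } — 3/2
g(bbrb) = { 0, 1, 3/2 | 2 } — 7/4
g(bbrbb) = { 0, 1, 3/2, 7/4 | 2 } — 15/8
g(bbrbbb) = { 0, 1, 3/2, 7/4, 15/8 | 2 } — 31/16
g(bbrbbbb) = { 0, 1, 3/2, 7/4, 15/8, 31/16 | 2 } — 63/32
g(bbrbbbbr) = { 0, 1, 3/2, 7/4, 15/8, 31/16 | 63/32, 2 } — 125/64
g(bbrbbbbrb) = { 0, 1, 3/2, 7/4, 15/8, 31/16, 125/64 | 63/32, 2 } — 251/128
g(bbrbbbbrbb) = { 0, 1, 3/2, 7/4, 15/8, 31/16, 125/64, 251/128 | 63/32, 2 } — 503/256
g(bbrbbbbrbbb) = { 0, 1, 3/2, 7/4, 15/8, 31/16, 125/64, 251/128, 503/256 | 63/32, 2 } — 1007/512
g(bbrbbbbrbbbr) = { 0, 1, 3/2, 7/4, 15/8, 31/16, 125/64, 251/128, 503/256 | 1007/512, 63/32, 2 } — 2013/1024
g(bbrbbbbrbbbrr) = { 0, 1, 3/2, 7/4, 15/8, 31/16, 125/64, 251/128, 503/256 | 2013/1024, 1007/512, 63/32, 2 } — 4025/2048
g(bbrbbbbrbbbrrb) = { 0, 1, 3/2, 7/4, 15/8, 31/16, 125/64, 251/128, 503/256, 4025/2048 | 2013/1024, 1007/512, 63/32, 2 } — 8051/4096
g(bbrbbbbrbbbrrbb) = { 0, 1, 3/2, 7/4, 15/8, 31/16, 125/64, 251/128, 503/256, 4025/2048, 8051/4096 | 2013/1024, 1007/512, 63/32, 2 } — 16103/8192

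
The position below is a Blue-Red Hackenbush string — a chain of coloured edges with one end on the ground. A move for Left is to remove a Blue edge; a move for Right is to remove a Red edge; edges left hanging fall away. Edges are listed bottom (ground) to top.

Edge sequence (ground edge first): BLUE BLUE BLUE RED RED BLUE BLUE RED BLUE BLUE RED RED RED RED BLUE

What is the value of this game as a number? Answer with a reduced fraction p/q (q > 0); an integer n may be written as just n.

Prefix values for BLUE BLUE BLUE RED RED BLUE BLUE RED BLUE BLUE RED RED RED RED BLUE via {L|R} + simplicity:
1 of 15 · B · max L 0 · min R +∞ so 1
2 of 15 · BB · max L 1 · min R +∞ so 2
3 of 15 · BBB · max L 2 · min R +∞ so 3
4 of 15 · BBBR · max L 2 · min R 3 so 5/2
5 of 15 · BBBRR · max L 2 · min R 5/2 so 9/4
6 of 15 · BBBRRB · max L 9/4 · min R 5/2 so 19/8
7 of 15 · BBBRRBB · max L 19/8 · min R 5/2 so 39/16
8 of 15 · BBBRRBBR · max L 19/8 · min R 39/16 so 77/32
9 of 15 · BBBRRBBRB · max L 77/32 · min R 39/16 so 155/64
10 of 15 · BBBRRBBRBB · max L 155/64 · min R 39/16 so 311/128
11 of 15 · BBBRRBBRBBR · max L 155/64 · min R 311/128 so 621/256
12 of 15 · BBBRRBBRBBRR · max L 155/64 · min R 621/256 so 1241/512
13 of 15 · BBBRRBBRBBRRR · max L 155/64 · min R 1241/512 so 2481/1024
14 of 15 · BBBRRBBRBBRRRR · max L 155/64 · min R 2481/1024 so 4961/2048
15 of 15 · BBBRRBBRBBRRRRB · max L 4961/2048 · min R 2481/1024 so 9923/4096

9923/4096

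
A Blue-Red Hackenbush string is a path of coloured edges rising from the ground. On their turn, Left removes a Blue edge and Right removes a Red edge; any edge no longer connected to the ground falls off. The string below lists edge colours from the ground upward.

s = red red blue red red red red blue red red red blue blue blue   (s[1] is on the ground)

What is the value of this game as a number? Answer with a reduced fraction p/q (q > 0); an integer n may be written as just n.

Build g(s[:k]) for k = 1..14, string s = red red blue red red red red blue red red red blue blue blue.
r: Left { ∅ }, Right { 0 } => simplest -1
rr: Left { ∅ }, Right { -1 0 } => simplest -2
rrb: Left { -2 }, Right { -1 0 } => simplest -3/2
rrbr: Left { -2 }, Right { -3/2 -1 0 } => simplest -7/4
rrbrr: Left { -2 }, Right { -7/4 -3/2 -1 0 } => simplest -15/8
rrbrrr: Left { -2 }, Right { -15/8 -7/4 -3/2 -1 0 } => simplest -31/16
rrbrrrr: Left { -2 }, Right { -31/16 -15/8 -7/4 -3/2 -1 0 } => simplest -63/32
rrbrrrrb: Left { -2 -63/32 }, Right { -31/16 -15/8 -7/4 -3/2 -1 0 } => simplest -125/64
rrbrrrrbr: Left { -2 -63/32 }, Right { -125/64 -31/16 -15/8 -7/4 -3/2 -1 0 } => simplest -251/128
rrbrrrrbrr: Left { -2 -63/32 }, Right { -251/128 -125/64 -31/16 -15/8 -7/4 -3/2 -1 0 } => simplest -503/256
rrbrrrrbrrr: Left { -2 -63/32 }, Right { -503/256 -251/128 -125/64 -31/16 -15/8 -7/4 -3/2 -1 0 } => simplest -1007/512
rrbrrrrbrrrb: Left { -2 -63/32 -1007/512 }, Right { -503/256 -251/128 -125/64 -31/16 -15/8 -7/4 -3/2 -1 0 } => simplest -2013/1024
rrbrrrrbrrrbb: Left { -2 -63/32 -1007/512 -2013/1024 }, Right { -503/256 -251/128 -125/64 -31/16 -15/8 -7/4 -3/2 -1 0 } => simplest -4025/2048
rrbrrrrbrrrbbb: Left { -2 -63/32 -1007/512 -2013/1024 -4025/2048 }, Right { -503/256 -251/128 -125/64 -31/16 -15/8 -7/4 -3/2 -1 0 } => simplest -8049/4096

-8049/4096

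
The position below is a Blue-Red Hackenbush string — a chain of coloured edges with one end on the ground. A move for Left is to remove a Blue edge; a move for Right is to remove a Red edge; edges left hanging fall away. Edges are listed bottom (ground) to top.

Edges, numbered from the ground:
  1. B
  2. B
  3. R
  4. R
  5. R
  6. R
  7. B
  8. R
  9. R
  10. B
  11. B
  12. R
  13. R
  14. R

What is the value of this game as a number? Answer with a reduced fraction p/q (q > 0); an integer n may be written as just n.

B: Left { 0 }, Right { ∅ } — simplest 1
BB: Left { 0, 1 }, Right { ∅ } — simplest 2
BBR: Left { 0, 1 }, Right { 2 } — simplest 3/2
BBRR: Left { 0, 1 }, Right { 3/2, 2 } — simplest 5/4
BBRRR: Left { 0, 1 }, Right { 5/4, 3/2, 2 } — simplest 9/8
BBRRRR: Left { 0, 1 }, Right { 9/8, 5/4, 3/2, 2 } — simplest 17/16
BBRRRRB: Left { 0, 1, 17/16 }, Right { 9/8, 5/4, 3/2, 2 } — simplest 35/32
BBRRRRBR: Left { 0, 1, 17/16 }, Right { 35/32, 9/8, 5/4, 3/2, 2 } — simplest 69/64
BBRRRRBRR: Left { 0, 1, 17/16 }, Right { 69/64, 35/32, 9/8, 5/4, 3/2, 2 } — simplest 137/128
BBRRRRBRRB: Left { 0, 1, 17/16, 137/128 }, Right { 69/64, 35/32, 9/8, 5/4, 3/2, 2 } — simplest 275/256
BBRRRRBRRBB: Left { 0, 1, 17/16, 137/128, 275/256 }, Right { 69/64, 35/32, 9/8, 5/4, 3/2, 2 } — simplest 551/512
BBRRRRBRRBBR: Left { 0, 1, 17/16, 137/128, 275/256 }, Right { 551/512, 69/64, 35/32, 9/8, 5/4, 3/2, 2 } — simplest 1101/1024
BBRRRRBRRBBRR: Left { 0, 1, 17/16, 137/128, 275/256 }, Right { 1101/1024, 551/512, 69/64, 35/32, 9/8, 5/4, 3/2, 2 } — simplest 2201/2048
BBRRRRBRRBBRRR: Left { 0, 1, 17/16, 137/128, 275/256 }, Right { 2201/2048, 1101/1024, 551/512, 69/64, 35/32, 9/8, 5/4, 3/2, 2 } — simplest 4401/4096

4401/4096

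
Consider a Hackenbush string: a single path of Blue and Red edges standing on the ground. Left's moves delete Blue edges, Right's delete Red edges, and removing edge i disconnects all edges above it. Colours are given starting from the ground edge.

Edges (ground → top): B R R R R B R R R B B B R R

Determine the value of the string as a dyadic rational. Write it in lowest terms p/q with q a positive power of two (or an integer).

Build g(s[:k]) for k = 1..14, string s = B R R R R B R R R B B B R R.
g_1 [B]  L=[0]  R=[]  = 1
g_2 [BR]  L=[0]  R=[1]  = 1/2
g_3 [BRR]  L=[0]  R=[1/2,1]  = 1/4
g_4 [BRRR]  L=[0]  R=[1/4,1/2,1]  = 1/8
g_5 [BRRRR]  L=[0]  R=[1/8,1/4,1/2,1]  = 1/16
g_6 [BRRRRB]  L=[0,1/16]  R=[1/8,1/4,1/2,1]  = 3/32
g_7 [BRRRRBR]  L=[0,1/16]  R=[3/32,1/8,1/4,1/2,1]  = 5/64
g_8 [BRRRRBRR]  L=[0,1/16]  R=[5/64,3/32,1/8,1/4,1/2,1]  = 9/128
g_9 [BRRRRBRRR]  L=[0,1/16]  R=[9/128,5/64,3/32,1/8,1/4,1/2,1]  = 17/256
g_10 [BRRRRBRRRB]  L=[0,1/16,17/256]  R=[9/128,5/64,3/32,1/8,1/4,1/2,1]  = 35/512
g_11 [BRRRRBRRRBB]  L=[0,1/16,17/256,35/512]  R=[9/128,5/64,3/32,1/8,1/4,1/2,1]  = 71/1024
g_12 [BRRRRBRRRBBB]  L=[0,1/16,17/256,35/512,71/1024]  R=[9/128,5/64,3/32,1/8,1/4,1/2,1]  = 143/2048
g_13 [BRRRRBRRRBBBR]  L=[0,1/16,17/256,35/512,71/1024]  R=[143/2048,9/128,5/64,3/32,1/8,1/4,1/2,1]  = 285/4096
g_14 [BRRRRBRRRBBBRR]  L=[0,1/16,17/256,35/512,71/1024]  R=[285/4096,143/2048,9/128,5/64,3/32,1/8,1/4,1/2,1]  = 569/8192

569/8192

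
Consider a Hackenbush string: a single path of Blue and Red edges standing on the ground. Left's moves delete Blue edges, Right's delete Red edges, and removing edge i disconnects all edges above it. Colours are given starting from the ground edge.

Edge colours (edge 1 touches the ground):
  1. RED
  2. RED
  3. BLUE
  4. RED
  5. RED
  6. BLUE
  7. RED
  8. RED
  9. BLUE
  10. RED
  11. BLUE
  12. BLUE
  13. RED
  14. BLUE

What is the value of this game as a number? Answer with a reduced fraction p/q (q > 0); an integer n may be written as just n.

R: Left {  }, Right { 0 } -> simplest -1
RR: Left {  }, Right { -1 0 } -> simplest -2
RRB: Left { -2 }, Right { -1 0 } -> simplest -3/2
RRBR: Left { -2 }, Right { -3/2 -1 0 } -> simplest -7/4
RRBRR: Left { -2 }, Right { -7/4 -3/2 -1 0 } -> simplest -15/8
RRBRRB: Left { -2 -15/8 }, Right { -7/4 -3/2 -1 0 } -> simplest -29/16
RRBRRBR: Left { -2 -15/8 }, Right { -29/16 -7/4 -3/2 -1 0 } -> simplest -59/32
RRBRRBRR: Left { -2 -15/8 }, Right { -59/32 -29/16 -7/4 -3/2 -1 0 } -> simplest -119/64
RRBRRBRRB: Left { -2 -15/8 -119/64 }, Right { -59/32 -29/16 -7/4 -3/2 -1 0 } -> simplest -237/128
RRBRRBRRBR: Left { -2 -15/8 -119/64 }, Right { -237/128 -59/32 -29/16 -7/4 -3/2 -1 0 } -> simplest -475/256
RRBRRBRRBRB: Left { -2 -15/8 -119/64 -475/256 }, Right { -237/128 -59/32 -29/16 -7/4 -3/2 -1 0 } -> simplest -949/512
RRBRRBRRBRBB: Left { -2 -15/8 -119/64 -475/256 -949/512 }, Right { -237/128 -59/32 -29/16 -7/4 -3/2 -1 0 } -> simplest -1897/1024
RRBRRBRRBRBBR: Left { -2 -15/8 -119/64 -475/256 -949/512 }, Right { -1897/1024 -237/128 -59/32 -29/16 -7/4 -3/2 -1 0 } -> simplest -3795/2048
RRBRRBRRBRBBRB: Left { -2 -15/8 -119/64 -475/256 -949/512 -3795/2048 }, Right { -1897/1024 -237/128 -59/32 -29/16 -7/4 -3/2 -1 0 } -> simplest -7589/4096

-7589/4096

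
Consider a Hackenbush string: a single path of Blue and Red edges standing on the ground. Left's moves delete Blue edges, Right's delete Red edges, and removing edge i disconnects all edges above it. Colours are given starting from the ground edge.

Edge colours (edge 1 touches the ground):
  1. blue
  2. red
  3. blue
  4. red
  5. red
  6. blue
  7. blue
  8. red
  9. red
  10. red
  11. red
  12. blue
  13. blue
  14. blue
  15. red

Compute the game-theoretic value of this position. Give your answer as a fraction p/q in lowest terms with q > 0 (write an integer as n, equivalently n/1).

edge 1 of 15 (blue): { 0 |  } — 1
edge 2 of 15 (red): { 0 | 1 } — 1/2
edge 3 of 15 (blue): { 0; 1/2 | 1 } — 3/4
edge 4 of 15 (red): { 0; 1/2 | 3/4; 1 } — 5/8
edge 5 of 15 (red): { 0; 1/2 | 5/8; 3/4; 1 } — 9/16
edge 6 of 15 (blue): { 0; 1/2; 9/16 | 5/8; 3/4; 1 } — 19/32
edge 7 of 15 (blue): { 0; 1/2; 9/16; 19/32 | 5/8; 3/4; 1 } — 39/64
edge 8 of 15 (red): { 0; 1/2; 9/16; 19/32 | 39/64; 5/8; 3/4; 1 } — 77/128
edge 9 of 15 (red): { 0; 1/2; 9/16; 19/32 | 77/128; 39/64; 5/8; 3/4; 1 } — 153/256
edge 10 of 15 (red): { 0; 1/2; 9/16; 19/32 | 153/256; 77/128; 39/64; 5/8; 3/4; 1 } — 305/512
edge 11 of 15 (red): { 0; 1/2; 9/16; 19/32 | 305/512; 153/256; 77/128; 39/64; 5/8; 3/4; 1 } — 609/1024
edge 12 of 15 (blue): { 0; 1/2; 9/16; 19/32; 609/1024 | 305/512; 153/256; 77/128; 39/64; 5/8; 3/4; 1 } — 1219/2048
edge 13 of 15 (blue): { 0; 1/2; 9/16; 19/32; 609/1024; 1219/2048 | 305/512; 153/256; 77/128; 39/64; 5/8; 3/4; 1 } — 2439/4096
edge 14 of 15 (blue): { 0; 1/2; 9/16; 19/32; 609/1024; 1219/2048; 2439/4096 | 305/512; 153/256; 77/128; 39/64; 5/8; 3/4; 1 } — 4879/8192
edge 15 of 15 (red): { 0; 1/2; 9/16; 19/32; 609/1024; 1219/2048; 2439/4096 | 4879/8192; 305/512; 153/256; 77/128; 39/64; 5/8; 3/4; 1 } — 9757/16384

9757/16384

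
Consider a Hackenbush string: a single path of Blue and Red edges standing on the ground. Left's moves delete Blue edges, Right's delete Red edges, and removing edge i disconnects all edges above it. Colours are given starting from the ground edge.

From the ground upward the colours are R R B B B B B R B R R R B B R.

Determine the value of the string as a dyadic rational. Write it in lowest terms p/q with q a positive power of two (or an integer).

-8563/8192

Prefix values for R R B B B B B R B R R R B B R via {L|R} + simplicity:
R: Left { none }, Right { 0 } ⇒ simplest -1
RR: Left { none }, Right { -1 0 } ⇒ simplest -2
RRB: Left { -2 }, Right { -1 0 } ⇒ simplest -3/2
RRBB: Left { -2 -3/2 }, Right { -1 0 } ⇒ simplest -5/4
RRBBB: Left { -2 -3/2 -5/4 }, Right { -1 0 } ⇒ simplest -9/8
RRBBBB: Left { -2 -3/2 -5/4 -9/8 }, Right { -1 0 } ⇒ simplest -17/16
RRBBBBB: Left { -2 -3/2 -5/4 -9/8 -17/16 }, Right { -1 0 } ⇒ simplest -33/32
RRBBBBBR: Left { -2 -3/2 -5/4 -9/8 -17/16 }, Right { -33/32 -1 0 } ⇒ simplest -67/64
RRBBBBBRB: Left { -2 -3/2 -5/4 -9/8 -17/16 -67/64 }, Right { -33/32 -1 0 } ⇒ simplest -133/128
RRBBBBBRBR: Left { -2 -3/2 -5/4 -9/8 -17/16 -67/64 }, Right { -133/128 -33/32 -1 0 } ⇒ simplest -267/256
RRBBBBBRBRR: Left { -2 -3/2 -5/4 -9/8 -17/16 -67/64 }, Right { -267/256 -133/128 -33/32 -1 0 } ⇒ simplest -535/512
RRBBBBBRBRRR: Left { -2 -3/2 -5/4 -9/8 -17/16 -67/64 }, Right { -535/512 -267/256 -133/128 -33/32 -1 0 } ⇒ simplest -1071/1024
RRBBBBBRBRRRB: Left { -2 -3/2 -5/4 -9/8 -17/16 -67/64 -1071/1024 }, Right { -535/512 -267/256 -133/128 -33/32 -1 0 } ⇒ simplest -2141/2048
RRBBBBBRBRRRBB: Left { -2 -3/2 -5/4 -9/8 -17/16 -67/64 -1071/1024 -2141/2048 }, Right { -535/512 -267/256 -133/128 -33/32 -1 0 } ⇒ simplest -4281/4096
RRBBBBBRBRRRBBR: Left { -2 -3/2 -5/4 -9/8 -17/16 -67/64 -1071/1024 -2141/2048 }, Right { -4281/4096 -535/512 -267/256 -133/128 -33/32 -1 0 } ⇒ simplest -8563/8192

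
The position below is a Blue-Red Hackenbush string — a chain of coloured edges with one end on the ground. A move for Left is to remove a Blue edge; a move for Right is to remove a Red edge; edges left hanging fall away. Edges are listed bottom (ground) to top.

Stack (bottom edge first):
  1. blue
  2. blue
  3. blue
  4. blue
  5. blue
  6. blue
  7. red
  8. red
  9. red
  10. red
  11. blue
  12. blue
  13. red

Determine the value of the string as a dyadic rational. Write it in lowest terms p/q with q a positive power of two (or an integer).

653/128

b: Left { 0 }, Right { ∅ } -> simplest 1
bb: Left { 0; 1 }, Right { ∅ } -> simplest 2
bbb: Left { 0; 1; 2 }, Right { ∅ } -> simplest 3
bbbb: Left { 0; 1; 2; 3 }, Right { ∅ } -> simplest 4
bbbbb: Left { 0; 1; 2; 3; 4 }, Right { ∅ } -> simplest 5
bbbbbb: Left { 0; 1; 2; 3; 4; 5 }, Right { ∅ } -> simplest 6
bbbbbbr: Left { 0; 1; 2; 3; 4; 5 }, Right { 6 } -> simplest 11/2
bbbbbbrr: Left { 0; 1; 2; 3; 4; 5 }, Right { 11/2; 6 } -> simplest 21/4
bbbbbbrrr: Left { 0; 1; 2; 3; 4; 5 }, Right { 21/4; 11/2; 6 } -> simplest 41/8
bbbbbbrrrr: Left { 0; 1; 2; 3; 4; 5 }, Right { 41/8; 21/4; 11/2; 6 } -> simplest 81/16
bbbbbbrrrrb: Left { 0; 1; 2; 3; 4; 5; 81/16 }, Right { 41/8; 21/4; 11/2; 6 } -> simplest 163/32
bbbbbbrrrrbb: Left { 0; 1; 2; 3; 4; 5; 81/16; 163/32 }, Right { 41/8; 21/4; 11/2; 6 } -> simplest 327/64
bbbbbbrrrrbbr: Left { 0; 1; 2; 3; 4; 5; 81/16; 163/32 }, Right { 327/64; 41/8; 21/4; 11/2; 6 } -> simplest 653/128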